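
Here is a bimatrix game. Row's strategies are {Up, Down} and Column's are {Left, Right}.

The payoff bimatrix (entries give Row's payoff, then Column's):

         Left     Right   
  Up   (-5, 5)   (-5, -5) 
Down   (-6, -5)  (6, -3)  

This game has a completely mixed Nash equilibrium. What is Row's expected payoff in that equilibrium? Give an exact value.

-5

First find q, the probability Column plays Left, from Row's indifference between Up and Down: −5q − 5(1−q) = −6q + 6(1−q), giving q = 11/12.
Since Row is indifferent in equilibrium, Row's expected payoff equals the payoff from either row against (11/12, 1/12). Using Up: −5(11/12) − 5(1/12) = -5.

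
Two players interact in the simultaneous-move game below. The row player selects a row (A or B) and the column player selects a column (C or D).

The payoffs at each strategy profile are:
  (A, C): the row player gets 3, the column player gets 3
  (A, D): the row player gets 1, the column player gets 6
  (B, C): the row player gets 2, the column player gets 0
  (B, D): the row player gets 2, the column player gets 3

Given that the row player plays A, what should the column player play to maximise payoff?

Against A, the column player earns 3 from C and 6 from D.
So D is the best response.

D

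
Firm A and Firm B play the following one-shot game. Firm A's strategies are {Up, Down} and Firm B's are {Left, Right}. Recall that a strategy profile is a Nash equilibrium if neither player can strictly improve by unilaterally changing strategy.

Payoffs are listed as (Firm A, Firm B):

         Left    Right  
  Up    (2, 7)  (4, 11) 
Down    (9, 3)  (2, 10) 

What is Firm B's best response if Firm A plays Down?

Right

Against Down, Firm B earns 3 from Left and 10 from Right.
So Right is the best response.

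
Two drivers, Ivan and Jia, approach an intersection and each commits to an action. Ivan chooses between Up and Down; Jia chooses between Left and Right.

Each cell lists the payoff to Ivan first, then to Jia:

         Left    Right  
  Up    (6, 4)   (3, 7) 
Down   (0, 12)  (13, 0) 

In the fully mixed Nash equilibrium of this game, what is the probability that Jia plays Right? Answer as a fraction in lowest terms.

3/8

Let y be the probability that Jia plays Left. In a completely mixed equilibrium, Ivan must be indifferent between Up and Down.
Ivan's expected payoff from Up is 6y + 3(1−y); from Down it is 13(1−y).
Setting these equal: 3y + 3 = −13y + 13, so y = 5/8.
Therefore Jia plays Right with probability 1 − 5/8 = 3/8.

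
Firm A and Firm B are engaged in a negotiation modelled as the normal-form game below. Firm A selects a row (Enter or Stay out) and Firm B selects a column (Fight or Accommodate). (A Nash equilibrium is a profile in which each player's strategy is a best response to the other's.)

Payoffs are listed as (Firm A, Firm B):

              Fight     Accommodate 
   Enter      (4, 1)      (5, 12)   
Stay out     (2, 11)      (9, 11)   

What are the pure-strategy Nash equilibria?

(Enter, Fight): Firm B prefers Accommodate (12 > 1) — not an equilibrium.
(Enter, Accommodate): Firm A prefers Stay out (9 > 5) — not an equilibrium.
(Stay out, Fight): Firm A prefers Enter (4 > 2) — not an equilibrium.
(Stay out, Accommodate): Firm A gets 9 ≥ 5 from Enter, and Firm B gets 11 ≥ 11 from Fight — Nash equilibrium.

(Stay out, Accommodate)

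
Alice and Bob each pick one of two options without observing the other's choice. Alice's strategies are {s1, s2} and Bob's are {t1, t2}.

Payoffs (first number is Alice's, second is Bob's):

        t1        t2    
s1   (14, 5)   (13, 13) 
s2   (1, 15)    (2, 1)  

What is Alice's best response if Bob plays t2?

s1

Against t2, Alice earns 13 from s1 and 2 from s2.
So s1 is the best response.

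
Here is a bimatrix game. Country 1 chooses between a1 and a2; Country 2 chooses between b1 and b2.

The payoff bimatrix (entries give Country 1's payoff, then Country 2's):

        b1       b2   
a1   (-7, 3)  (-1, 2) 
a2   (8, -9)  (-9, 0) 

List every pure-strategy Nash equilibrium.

(a1, b1): Country 1 prefers a2 (8 > -7) — not an equilibrium.
(a1, b2): Country 2 prefers b1 (3 > 2) — not an equilibrium.
(a2, b1): Country 2 prefers b2 (0 > -9) — not an equilibrium.
(a2, b2): Country 1 prefers a1 (-1 > -9) — not an equilibrium.

none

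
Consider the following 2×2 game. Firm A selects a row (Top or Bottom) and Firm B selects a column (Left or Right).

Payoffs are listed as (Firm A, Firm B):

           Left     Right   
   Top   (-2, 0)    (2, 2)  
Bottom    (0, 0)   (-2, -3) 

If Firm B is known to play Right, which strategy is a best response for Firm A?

Against Right, Firm A earns 2 from Top and -2 from Bottom.
So Top is the best response.

Top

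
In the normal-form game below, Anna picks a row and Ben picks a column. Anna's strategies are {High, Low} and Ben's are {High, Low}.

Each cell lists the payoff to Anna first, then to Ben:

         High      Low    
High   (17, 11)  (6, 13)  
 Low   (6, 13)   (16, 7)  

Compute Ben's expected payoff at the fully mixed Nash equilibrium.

23/2

First find x, the probability Anna plays High, from Ben's indifference between High and Low: 11x + 13(1−x) = 13x + 7(1−x), giving x = 3/4.
Since Ben is indifferent in equilibrium, Ben's expected payoff equals the payoff from either column against (3/4, 1/4). Using High: 11(3/4) + 13(1/4) = 23/2.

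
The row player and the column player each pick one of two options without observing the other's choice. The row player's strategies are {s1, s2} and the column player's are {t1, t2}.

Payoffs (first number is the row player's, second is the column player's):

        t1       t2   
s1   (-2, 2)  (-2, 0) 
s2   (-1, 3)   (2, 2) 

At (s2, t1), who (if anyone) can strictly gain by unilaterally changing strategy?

Neither

The row player at (s2, t1) earns -1; deviating to s1 yields -2 — not better.
The column player earns 3; deviating to t2 yields 2 — not better.
Neither player can strictly improve; the profile is a Nash equilibrium.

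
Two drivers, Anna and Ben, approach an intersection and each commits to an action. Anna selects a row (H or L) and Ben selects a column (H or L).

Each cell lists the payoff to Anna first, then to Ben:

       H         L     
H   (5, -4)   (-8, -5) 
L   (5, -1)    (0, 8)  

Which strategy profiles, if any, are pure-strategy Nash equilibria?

(H, H): Anna gets 5 ≥ 5 from L, and Ben gets -4 ≥ -5 from L — Nash equilibrium.
(H, L): Anna prefers L (0 > -8); Ben prefers H (-4 > -5) — not an equilibrium.
(L, H): Ben prefers L (8 > -1) — not an equilibrium.
(L, L): Anna gets 0 ≥ -8 from H, and Ben gets 8 ≥ -1 from H — Nash equilibrium.

(H, H) and (L, L)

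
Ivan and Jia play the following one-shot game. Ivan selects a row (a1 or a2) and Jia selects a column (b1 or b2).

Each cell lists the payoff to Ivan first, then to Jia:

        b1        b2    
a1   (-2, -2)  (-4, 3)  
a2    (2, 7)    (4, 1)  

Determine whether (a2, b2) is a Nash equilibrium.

No

At (a2, b2), Ivan earns 4; switching to a1 would give -4, so Ivan has no profitable deviation.
Jia earns 1; switching to b1 would give 7, so Jia would deviate.
Since at least one player can profitably deviate, this is not a Nash equilibrium.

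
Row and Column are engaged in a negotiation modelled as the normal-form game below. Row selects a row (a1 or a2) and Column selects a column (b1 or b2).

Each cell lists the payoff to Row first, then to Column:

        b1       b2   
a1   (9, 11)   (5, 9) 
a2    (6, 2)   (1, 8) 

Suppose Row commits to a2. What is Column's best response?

b2

Against a2, Column earns 2 from b1 and 8 from b2.
So b2 is the best response.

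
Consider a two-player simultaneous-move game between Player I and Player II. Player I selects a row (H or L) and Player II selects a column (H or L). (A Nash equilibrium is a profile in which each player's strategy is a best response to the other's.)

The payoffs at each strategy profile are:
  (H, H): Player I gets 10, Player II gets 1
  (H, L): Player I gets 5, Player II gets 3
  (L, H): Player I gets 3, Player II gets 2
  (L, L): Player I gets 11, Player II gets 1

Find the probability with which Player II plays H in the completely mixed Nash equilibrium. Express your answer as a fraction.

6/13

Let q be the probability that Player II plays H. In a completely mixed equilibrium, Player I must be indifferent between H and L.
Player I's expected payoff from H is 10q + 5(1−q); from L it is 3q + 11(1−q).
Setting these equal: 5q + 5 = −8q + 11, so q = 6/13.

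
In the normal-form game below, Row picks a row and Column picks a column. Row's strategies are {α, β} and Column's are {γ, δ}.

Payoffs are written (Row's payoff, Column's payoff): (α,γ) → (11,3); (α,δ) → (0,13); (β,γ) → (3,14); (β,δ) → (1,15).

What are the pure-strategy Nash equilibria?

(α, γ): Column prefers δ (13 > 3) — not an equilibrium.
(α, δ): Row prefers β (1 > 0) — not an equilibrium.
(β, γ): Row prefers α (11 > 3); Column prefers δ (15 > 14) — not an equilibrium.
(β, δ): Row gets 1 ≥ 0 from α, and Column gets 15 ≥ 14 from γ — Nash equilibrium.

(β, δ)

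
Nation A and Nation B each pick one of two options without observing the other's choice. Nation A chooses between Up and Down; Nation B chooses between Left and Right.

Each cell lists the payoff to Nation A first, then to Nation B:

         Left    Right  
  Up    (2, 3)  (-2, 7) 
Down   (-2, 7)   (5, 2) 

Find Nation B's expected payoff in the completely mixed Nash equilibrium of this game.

43/9

First find x, the probability Nation A plays Up, from Nation B's indifference between Left and Right: 3x + 7(1−x) = 7x + 2(1−x), giving x = 5/9.
Since Nation B is indifferent in equilibrium, Nation B's expected payoff equals the payoff from either column against (5/9, 4/9). Using Left: 3(5/9) + 7(4/9) = 43/9.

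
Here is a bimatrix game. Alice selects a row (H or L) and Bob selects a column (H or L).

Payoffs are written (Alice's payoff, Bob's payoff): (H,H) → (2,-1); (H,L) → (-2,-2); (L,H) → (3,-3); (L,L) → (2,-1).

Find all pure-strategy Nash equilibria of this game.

(H, H): Alice prefers L (3 > 2) — not an equilibrium.
(H, L): Alice prefers L (2 > -2); Bob prefers H (-1 > -2) — not an equilibrium.
(L, H): Bob prefers L (-1 > -3) — not an equilibrium.
(L, L): Alice gets 2 ≥ -2 from H, and Bob gets -1 ≥ -3 from H — Nash equilibrium.

(L, L)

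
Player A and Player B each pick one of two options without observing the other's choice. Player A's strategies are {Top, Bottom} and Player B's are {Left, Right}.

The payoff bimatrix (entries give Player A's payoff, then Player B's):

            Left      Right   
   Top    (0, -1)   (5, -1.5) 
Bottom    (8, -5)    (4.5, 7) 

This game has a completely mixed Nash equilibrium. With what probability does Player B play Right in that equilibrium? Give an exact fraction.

16/17

Let q be the probability that Player B plays Left. In a completely mixed equilibrium, Player A must be indifferent between Top and Bottom.
Player A's expected payoff from Top is 5(1−q); from Bottom it is 8q + 4.5(1−q).
Setting these equal: −5q + 5 = 3.5q + 4.5, so q = 1/17.
Therefore Player B plays Right with probability 1 − 1/17 = 16/17.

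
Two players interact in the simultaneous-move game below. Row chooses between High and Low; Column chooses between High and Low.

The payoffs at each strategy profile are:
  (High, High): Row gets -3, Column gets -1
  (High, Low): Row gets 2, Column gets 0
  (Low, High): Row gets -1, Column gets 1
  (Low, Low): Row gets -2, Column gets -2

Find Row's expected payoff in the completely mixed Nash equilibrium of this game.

-4/3

First find y, the probability Column plays High, from Row's indifference between High and Low: −3y + 2(1−y) = −y − 2(1−y), giving y = 2/3.
Since Row is indifferent in equilibrium, Row's expected payoff equals the payoff from either row against (2/3, 1/3). Using High: −3(2/3) + 2(1/3) = -4/3.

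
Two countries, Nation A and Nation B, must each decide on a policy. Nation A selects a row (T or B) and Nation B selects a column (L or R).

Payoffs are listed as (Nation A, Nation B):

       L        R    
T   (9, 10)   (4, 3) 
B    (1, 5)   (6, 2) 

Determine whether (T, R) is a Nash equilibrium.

At (T, R), Nation A earns 4; switching to B would give 6, so Nation A would deviate.
Nation B earns 3; switching to L would give 10, so Nation B would deviate.
Since at least one player can profitably deviate, this is not a Nash equilibrium.

No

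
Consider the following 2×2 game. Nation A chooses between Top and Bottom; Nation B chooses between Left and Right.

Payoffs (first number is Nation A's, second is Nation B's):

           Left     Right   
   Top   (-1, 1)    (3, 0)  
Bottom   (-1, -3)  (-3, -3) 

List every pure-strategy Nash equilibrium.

(Top, Left): Nation A gets -1 ≥ -1 from Bottom, and Nation B gets 1 ≥ 0 from Right — Nash equilibrium.
(Top, Right): Nation B prefers Left (1 > 0) — not an equilibrium.
(Bottom, Left): Nation A gets -1 ≥ -1 from Top, and Nation B gets -3 ≥ -3 from Right — Nash equilibrium.
(Bottom, Right): Nation A prefers Top (3 > -3) — not an equilibrium.

(Top, Left) and (Bottom, Left)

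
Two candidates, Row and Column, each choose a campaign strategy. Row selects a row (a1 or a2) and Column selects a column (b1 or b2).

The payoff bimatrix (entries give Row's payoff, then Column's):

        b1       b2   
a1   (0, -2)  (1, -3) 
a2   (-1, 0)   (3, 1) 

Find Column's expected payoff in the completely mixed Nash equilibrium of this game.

-1

First find p, the probability Row plays a1, from Column's indifference between b1 and b2: −2p = −3p + (1−p), giving p = 1/2.
Since Column is indifferent in equilibrium, Column's expected payoff equals the payoff from either column against (1/2, 1/2). Using b1: −2(1/2) = -1.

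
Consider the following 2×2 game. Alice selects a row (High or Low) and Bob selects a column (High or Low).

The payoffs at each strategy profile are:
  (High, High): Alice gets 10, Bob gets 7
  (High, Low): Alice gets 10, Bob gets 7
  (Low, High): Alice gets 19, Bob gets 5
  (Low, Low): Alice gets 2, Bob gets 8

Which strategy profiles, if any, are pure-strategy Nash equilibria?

(High, High): Alice prefers Low (19 > 10) — not an equilibrium.
(High, Low): Alice gets 10 ≥ 2 from Low, and Bob gets 7 ≥ 7 from High — Nash equilibrium.
(Low, High): Bob prefers Low (8 > 5) — not an equilibrium.
(Low, Low): Alice prefers High (10 > 2) — not an equilibrium.

(High, Low)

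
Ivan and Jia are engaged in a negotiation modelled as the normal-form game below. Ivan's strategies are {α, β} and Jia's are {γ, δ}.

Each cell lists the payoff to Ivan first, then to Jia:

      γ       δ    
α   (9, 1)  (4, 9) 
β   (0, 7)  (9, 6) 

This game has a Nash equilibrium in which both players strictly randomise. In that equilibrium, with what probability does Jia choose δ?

Let y be the probability that Jia plays γ. In a completely mixed equilibrium, Ivan must be indifferent between α and β.
Ivan's expected payoff from α is 9y + 4(1−y); from β it is 9(1−y).
Setting these equal: 5y + 4 = −9y + 9, so y = 5/14.
Therefore Jia plays δ with probability 1 − 5/14 = 9/14.

9/14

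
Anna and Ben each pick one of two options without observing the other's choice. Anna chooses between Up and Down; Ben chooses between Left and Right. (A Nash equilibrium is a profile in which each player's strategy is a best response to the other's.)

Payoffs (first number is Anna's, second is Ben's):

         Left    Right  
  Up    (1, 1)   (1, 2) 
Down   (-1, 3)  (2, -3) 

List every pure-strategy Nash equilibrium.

(Up, Left): Ben prefers Right (2 > 1) — not an equilibrium.
(Up, Right): Anna prefers Down (2 > 1) — not an equilibrium.
(Down, Left): Anna prefers Up (1 > -1) — not an equilibrium.
(Down, Right): Ben prefers Left (3 > -3) — not an equilibrium.

none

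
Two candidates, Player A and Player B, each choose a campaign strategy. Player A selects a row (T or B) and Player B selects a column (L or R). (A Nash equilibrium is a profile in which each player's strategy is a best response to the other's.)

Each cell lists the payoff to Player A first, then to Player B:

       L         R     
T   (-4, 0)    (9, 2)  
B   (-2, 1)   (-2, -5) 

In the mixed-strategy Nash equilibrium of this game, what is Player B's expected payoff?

First find p, the probability Player A plays T, from Player B's indifference between L and R: (1−p) = 2p − 5(1−p), giving p = 3/4.
Since Player B is indifferent in equilibrium, Player B's expected payoff equals the payoff from either column against (3/4, 1/4). Using L: (1/4) = 1/4.

1/4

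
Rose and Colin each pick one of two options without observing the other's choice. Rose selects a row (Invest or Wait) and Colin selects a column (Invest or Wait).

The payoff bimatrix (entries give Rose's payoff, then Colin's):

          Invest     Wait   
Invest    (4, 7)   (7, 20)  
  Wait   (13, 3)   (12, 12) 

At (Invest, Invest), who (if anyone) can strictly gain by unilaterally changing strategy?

Both

Rose at (Invest, Invest) earns 4; deviating to Wait yields 13 — a strict improvement.
Colin earns 7; deviating to Wait yields 20 — a strict improvement.
Both Rose and Colin have strictly profitable deviations.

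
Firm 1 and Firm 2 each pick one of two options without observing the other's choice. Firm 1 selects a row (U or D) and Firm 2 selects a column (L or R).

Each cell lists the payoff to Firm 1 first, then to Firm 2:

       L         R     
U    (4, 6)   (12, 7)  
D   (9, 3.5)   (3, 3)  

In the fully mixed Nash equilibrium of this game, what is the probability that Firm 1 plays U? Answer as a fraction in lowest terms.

Let p be the probability that Firm 1 plays U. In a completely mixed equilibrium, Firm 2 must be indifferent between L and R.
Firm 2's expected payoff from L is 6p + 3.5(1−p); from R it is 7p + 3(1−p).
Setting these equal: 2.5p + 3.5 = 4p + 3, so p = 1/3.

1/3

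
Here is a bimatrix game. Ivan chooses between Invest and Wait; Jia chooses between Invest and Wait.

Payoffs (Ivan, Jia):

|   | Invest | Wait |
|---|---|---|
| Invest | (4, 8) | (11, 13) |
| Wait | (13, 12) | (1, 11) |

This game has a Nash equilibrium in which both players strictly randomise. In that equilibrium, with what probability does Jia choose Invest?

10/19

Let c be the probability that Jia plays Invest. In a completely mixed equilibrium, Ivan must be indifferent between Invest and Wait.
Ivan's expected payoff from Invest is 4c + 11(1−c); from Wait it is 13c + (1−c).
Setting these equal: −7c + 11 = 12c + 1, so c = 10/19.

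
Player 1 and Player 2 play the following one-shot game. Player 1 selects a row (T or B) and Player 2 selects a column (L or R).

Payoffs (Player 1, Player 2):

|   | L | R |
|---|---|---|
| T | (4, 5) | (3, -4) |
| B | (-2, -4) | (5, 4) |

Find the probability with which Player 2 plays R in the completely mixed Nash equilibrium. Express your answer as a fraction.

Let y be the probability that Player 2 plays L. In a completely mixed equilibrium, Player 1 must be indifferent between T and B.
Player 1's expected payoff from T is 4y + 3(1−y); from B it is −2y + 5(1−y).
Setting these equal: y + 3 = −7y + 5, so y = 1/4.
Therefore Player 2 plays R with probability 1 − 1/4 = 3/4.

3/4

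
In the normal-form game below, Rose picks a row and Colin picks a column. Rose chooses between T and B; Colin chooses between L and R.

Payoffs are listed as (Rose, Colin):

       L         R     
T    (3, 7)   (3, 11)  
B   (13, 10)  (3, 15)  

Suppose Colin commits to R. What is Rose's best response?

Against R, Rose earns 3 from T and 3 from B.
So either strategy is a best response.

either — both T and B are best responses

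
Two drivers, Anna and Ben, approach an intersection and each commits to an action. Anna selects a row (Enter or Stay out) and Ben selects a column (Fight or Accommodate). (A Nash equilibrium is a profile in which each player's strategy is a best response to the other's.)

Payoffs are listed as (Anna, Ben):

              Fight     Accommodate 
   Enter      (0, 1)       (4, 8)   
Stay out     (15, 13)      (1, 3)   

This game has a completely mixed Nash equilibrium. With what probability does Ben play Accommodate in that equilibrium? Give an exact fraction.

Let y be the probability that Ben plays Fight. In a completely mixed equilibrium, Anna must be indifferent between Enter and Stay out.
Anna's expected payoff from Enter is 4(1−y); from Stay out it is 15y + (1−y).
Setting these equal: −4y + 4 = 14y + 1, so y = 1/6.
Therefore Ben plays Accommodate with probability 1 − 1/6 = 5/6.

5/6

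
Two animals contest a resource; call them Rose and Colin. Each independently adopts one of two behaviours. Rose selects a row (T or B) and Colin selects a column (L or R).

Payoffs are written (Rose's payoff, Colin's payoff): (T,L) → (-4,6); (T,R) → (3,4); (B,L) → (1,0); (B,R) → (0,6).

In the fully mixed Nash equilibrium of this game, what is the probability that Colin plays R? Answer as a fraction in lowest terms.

5/8

Let q be the probability that Colin plays L. In a completely mixed equilibrium, Rose must be indifferent between T and B.
Rose's expected payoff from T is −4q + 3(1−q); from B it is q.
Setting these equal: −7q + 3 = q, so q = 3/8.
Therefore Colin plays R with probability 1 − 3/8 = 5/8.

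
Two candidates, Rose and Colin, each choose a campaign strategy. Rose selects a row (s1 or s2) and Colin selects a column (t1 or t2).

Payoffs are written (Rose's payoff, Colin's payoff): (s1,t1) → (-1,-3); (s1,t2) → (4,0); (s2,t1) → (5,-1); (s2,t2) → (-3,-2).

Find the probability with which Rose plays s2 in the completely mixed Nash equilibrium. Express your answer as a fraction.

3/4

Let r be the probability that Rose plays s1. In a completely mixed equilibrium, Colin must be indifferent between t1 and t2.
Colin's expected payoff from t1 is −3r − (1−r); from t2 it is −2(1−r).
Setting these equal: −2r − 1 = 2r − 2, so r = 1/4.
Therefore Rose plays s2 with probability 1 − 1/4 = 3/4.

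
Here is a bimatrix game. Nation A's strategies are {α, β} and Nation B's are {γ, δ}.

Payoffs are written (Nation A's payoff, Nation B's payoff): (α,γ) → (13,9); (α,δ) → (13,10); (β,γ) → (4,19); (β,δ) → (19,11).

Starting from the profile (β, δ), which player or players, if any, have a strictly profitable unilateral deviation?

Nation B

Nation A at (β, δ) earns 19; deviating to α yields 13 — not better.
Nation B earns 11; deviating to γ yields 19 — a strict improvement.
Only Nation B has a strictly profitable deviation.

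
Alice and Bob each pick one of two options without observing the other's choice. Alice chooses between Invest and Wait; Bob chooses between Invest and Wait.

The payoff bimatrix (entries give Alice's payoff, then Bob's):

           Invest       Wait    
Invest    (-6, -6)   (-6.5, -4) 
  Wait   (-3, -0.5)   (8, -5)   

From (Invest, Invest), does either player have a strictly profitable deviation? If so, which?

Alice at (Invest, Invest) earns -6; deviating to Wait yields -3 — a strict improvement.
Bob earns -6; deviating to Wait yields -4 — a strict improvement.
Both Alice and Bob have strictly profitable deviations.

Both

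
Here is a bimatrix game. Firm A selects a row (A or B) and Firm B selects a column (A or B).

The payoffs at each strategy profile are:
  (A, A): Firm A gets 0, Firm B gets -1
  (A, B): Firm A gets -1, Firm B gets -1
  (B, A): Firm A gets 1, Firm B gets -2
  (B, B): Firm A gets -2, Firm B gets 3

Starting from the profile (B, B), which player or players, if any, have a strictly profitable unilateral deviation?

Firm A at (B, B) earns -2; deviating to A yields -1 — a strict improvement.
Firm B earns 3; deviating to A yields -2 — not better.
Only Firm A has a strictly profitable deviation.

Firm A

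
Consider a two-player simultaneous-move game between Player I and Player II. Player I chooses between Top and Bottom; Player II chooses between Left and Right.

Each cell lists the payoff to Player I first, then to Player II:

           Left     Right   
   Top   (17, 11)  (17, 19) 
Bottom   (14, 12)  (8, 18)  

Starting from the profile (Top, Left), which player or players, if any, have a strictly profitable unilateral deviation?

Player I at (Top, Left) earns 17; deviating to Bottom yields 14 — not better.
Player II earns 11; deviating to Right yields 19 — a strict improvement.
Only Player II has a strictly profitable deviation.

Player II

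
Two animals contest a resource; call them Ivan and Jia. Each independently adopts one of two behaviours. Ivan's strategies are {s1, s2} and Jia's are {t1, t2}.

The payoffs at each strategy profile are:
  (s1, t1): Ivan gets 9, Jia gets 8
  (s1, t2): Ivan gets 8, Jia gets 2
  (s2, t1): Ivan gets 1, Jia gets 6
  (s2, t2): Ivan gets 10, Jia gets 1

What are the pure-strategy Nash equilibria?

(s1, t1): Ivan gets 9 ≥ 1 from s2, and Jia gets 8 ≥ 2 from t2 — Nash equilibrium.
(s1, t2): Ivan prefers s2 (10 > 8); Jia prefers t1 (8 > 2) — not an equilibrium.
(s2, t1): Ivan prefers s1 (9 > 1) — not an equilibrium.
(s2, t2): Jia prefers t1 (6 > 1) — not an equilibrium.

(s1, t1)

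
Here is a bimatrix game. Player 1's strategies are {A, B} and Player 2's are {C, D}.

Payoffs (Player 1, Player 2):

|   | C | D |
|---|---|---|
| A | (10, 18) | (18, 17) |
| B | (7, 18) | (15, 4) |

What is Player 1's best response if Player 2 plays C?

Against C, Player 1 earns 10 from A and 7 from B.
So A is the best response.

A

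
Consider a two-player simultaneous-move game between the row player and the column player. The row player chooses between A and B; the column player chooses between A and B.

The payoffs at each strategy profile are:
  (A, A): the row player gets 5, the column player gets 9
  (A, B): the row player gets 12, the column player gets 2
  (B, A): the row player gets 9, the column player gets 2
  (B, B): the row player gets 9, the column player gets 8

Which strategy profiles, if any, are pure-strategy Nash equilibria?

(A, A): the row player prefers B (9 > 5) — not an equilibrium.
(A, B): the column player prefers A (9 > 2) — not an equilibrium.
(B, A): the column player prefers B (8 > 2) — not an equilibrium.
(B, B): the row player prefers A (12 > 9) — not an equilibrium.

none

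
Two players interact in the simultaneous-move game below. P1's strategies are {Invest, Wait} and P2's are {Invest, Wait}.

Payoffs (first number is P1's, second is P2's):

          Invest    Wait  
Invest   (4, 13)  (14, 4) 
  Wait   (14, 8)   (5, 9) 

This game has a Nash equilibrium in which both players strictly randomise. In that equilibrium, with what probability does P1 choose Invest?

Let p be the probability that P1 plays Invest. In a completely mixed equilibrium, P2 must be indifferent between Invest and Wait.
P2's expected payoff from Invest is 13p + 8(1−p); from Wait it is 4p + 9(1−p).
Setting these equal: 5p + 8 = −5p + 9, so p = 1/10.

1/10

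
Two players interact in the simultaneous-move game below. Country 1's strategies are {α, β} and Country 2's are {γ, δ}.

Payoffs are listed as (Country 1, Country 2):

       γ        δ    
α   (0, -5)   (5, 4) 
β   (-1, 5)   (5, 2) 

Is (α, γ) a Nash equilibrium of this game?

At (α, γ), Country 1 earns 0; switching to β would give -1, so Country 1 has no profitable deviation.
Country 2 earns -5; switching to δ would give 4, so Country 2 would deviate.
Since at least one player can profitably deviate, this is not a Nash equilibrium.

No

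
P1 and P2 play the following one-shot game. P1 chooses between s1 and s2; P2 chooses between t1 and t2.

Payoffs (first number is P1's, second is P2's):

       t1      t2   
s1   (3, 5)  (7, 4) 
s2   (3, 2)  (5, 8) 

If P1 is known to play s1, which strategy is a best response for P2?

Against s1, P2 earns 5 from t1 and 4 from t2.
So t1 is the best response.

t1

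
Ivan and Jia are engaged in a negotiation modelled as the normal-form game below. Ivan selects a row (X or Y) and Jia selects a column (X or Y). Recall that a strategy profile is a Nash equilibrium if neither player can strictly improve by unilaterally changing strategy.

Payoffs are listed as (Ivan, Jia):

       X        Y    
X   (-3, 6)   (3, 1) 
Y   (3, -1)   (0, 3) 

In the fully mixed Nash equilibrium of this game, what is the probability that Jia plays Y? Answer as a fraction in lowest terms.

2/3

Let c be the probability that Jia plays X. In a completely mixed equilibrium, Ivan must be indifferent between X and Y.
Ivan's expected payoff from X is −3c + 3(1−c); from Y it is 3c.
Setting these equal: −6c + 3 = 3c, so c = 1/3.
Therefore Jia plays Y with probability 1 − 1/3 = 2/3.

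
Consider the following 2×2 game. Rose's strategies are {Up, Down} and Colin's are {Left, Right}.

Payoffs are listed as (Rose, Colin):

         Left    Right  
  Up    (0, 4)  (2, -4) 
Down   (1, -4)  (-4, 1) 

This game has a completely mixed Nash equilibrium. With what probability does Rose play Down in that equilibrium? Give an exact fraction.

Let x be the probability that Rose plays Up. In a completely mixed equilibrium, Colin must be indifferent between Left and Right.
Colin's expected payoff from Left is 4x − 4(1−x); from Right it is −4x + (1−x).
Setting these equal: 8x − 4 = −5x + 1, so x = 5/13.
Therefore Rose plays Down with probability 1 − 5/13 = 8/13.

8/13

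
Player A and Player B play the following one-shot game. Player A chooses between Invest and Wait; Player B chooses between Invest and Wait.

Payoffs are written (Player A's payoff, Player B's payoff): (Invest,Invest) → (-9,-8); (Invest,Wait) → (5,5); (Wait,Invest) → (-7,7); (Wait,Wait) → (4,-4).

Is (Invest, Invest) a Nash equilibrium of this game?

No

At (Invest, Invest), Player A earns -9; switching to Wait would give -7, so Player A would deviate.
Player B earns -8; switching to Wait would give 5, so Player B would deviate.
Since at least one player can profitably deviate, this is not a Nash equilibrium.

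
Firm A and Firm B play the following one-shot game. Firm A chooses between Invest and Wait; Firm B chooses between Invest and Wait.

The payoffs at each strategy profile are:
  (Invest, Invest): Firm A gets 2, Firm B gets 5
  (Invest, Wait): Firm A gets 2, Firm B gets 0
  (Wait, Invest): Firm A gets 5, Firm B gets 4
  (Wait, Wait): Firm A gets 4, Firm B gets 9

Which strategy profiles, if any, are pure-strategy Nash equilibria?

(Wait, Wait)

(Invest, Invest): Firm A prefers Wait (5 > 2) — not an equilibrium.
(Invest, Wait): Firm A prefers Wait (4 > 2); Firm B prefers Invest (5 > 0) — not an equilibrium.
(Wait, Invest): Firm B prefers Wait (9 > 4) — not an equilibrium.
(Wait, Wait): Firm A gets 4 ≥ 2 from Invest, and Firm B gets 9 ≥ 4 from Invest — Nash equilibrium.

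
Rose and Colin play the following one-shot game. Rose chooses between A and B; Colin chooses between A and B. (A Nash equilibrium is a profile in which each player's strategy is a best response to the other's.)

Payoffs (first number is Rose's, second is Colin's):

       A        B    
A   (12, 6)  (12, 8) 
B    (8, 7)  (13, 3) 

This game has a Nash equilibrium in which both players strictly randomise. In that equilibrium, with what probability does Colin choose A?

1/5

Let c be the probability that Colin plays A. In a completely mixed equilibrium, Rose must be indifferent between A and B.
Rose's expected payoff from A is 12c + 12(1−c); from B it is 8c + 13(1−c).
Setting these equal: 12 = −5c + 13, so c = 1/5.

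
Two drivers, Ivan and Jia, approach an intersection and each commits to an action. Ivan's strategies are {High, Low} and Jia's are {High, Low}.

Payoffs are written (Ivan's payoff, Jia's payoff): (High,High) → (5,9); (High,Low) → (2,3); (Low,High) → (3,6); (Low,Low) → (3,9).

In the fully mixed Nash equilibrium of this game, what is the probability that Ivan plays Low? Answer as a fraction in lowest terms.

Let r be the probability that Ivan plays High. In a completely mixed equilibrium, Jia must be indifferent between High and Low.
Jia's expected payoff from High is 9r + 6(1−r); from Low it is 3r + 9(1−r).
Setting these equal: 3r + 6 = −6r + 9, so r = 1/3.
Therefore Ivan plays Low with probability 1 − 1/3 = 2/3.

2/3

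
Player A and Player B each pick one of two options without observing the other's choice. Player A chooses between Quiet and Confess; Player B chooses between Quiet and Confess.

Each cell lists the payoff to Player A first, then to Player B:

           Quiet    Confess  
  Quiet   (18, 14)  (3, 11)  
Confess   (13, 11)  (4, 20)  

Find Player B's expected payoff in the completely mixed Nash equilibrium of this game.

First find x, the probability Player A plays Quiet, from Player B's indifference between Quiet and Confess: 14x + 11(1−x) = 11x + 20(1−x), giving x = 3/4.
Since Player B is indifferent in equilibrium, Player B's expected payoff equals the payoff from either column against (3/4, 1/4). Using Quiet: 14(3/4) + 11(1/4) = 53/4.

53/4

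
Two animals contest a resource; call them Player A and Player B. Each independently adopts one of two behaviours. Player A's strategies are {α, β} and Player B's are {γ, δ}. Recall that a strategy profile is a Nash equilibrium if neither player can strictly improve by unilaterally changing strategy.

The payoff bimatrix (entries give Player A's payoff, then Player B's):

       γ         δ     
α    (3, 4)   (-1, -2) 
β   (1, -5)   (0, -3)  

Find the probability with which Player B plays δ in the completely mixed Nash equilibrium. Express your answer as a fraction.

Let y be the probability that Player B plays γ. In a completely mixed equilibrium, Player A must be indifferent between α and β.
Player A's expected payoff from α is 3y − (1−y); from β it is y.
Setting these equal: 4y − 1 = y, so y = 1/3.
Therefore Player B plays δ with probability 1 − 1/3 = 2/3.

2/3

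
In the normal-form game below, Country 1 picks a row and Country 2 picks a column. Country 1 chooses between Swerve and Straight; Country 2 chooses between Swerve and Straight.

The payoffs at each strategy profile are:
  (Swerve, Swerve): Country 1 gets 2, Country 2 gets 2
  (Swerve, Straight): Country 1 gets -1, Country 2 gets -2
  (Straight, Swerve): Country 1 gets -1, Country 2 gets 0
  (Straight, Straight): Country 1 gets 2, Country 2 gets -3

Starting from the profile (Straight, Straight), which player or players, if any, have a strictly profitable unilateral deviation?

Country 2

Country 1 at (Straight, Straight) earns 2; deviating to Swerve yields -1 — not better.
Country 2 earns -3; deviating to Swerve yields 0 — a strict improvement.
Only Country 2 has a strictly profitable deviation.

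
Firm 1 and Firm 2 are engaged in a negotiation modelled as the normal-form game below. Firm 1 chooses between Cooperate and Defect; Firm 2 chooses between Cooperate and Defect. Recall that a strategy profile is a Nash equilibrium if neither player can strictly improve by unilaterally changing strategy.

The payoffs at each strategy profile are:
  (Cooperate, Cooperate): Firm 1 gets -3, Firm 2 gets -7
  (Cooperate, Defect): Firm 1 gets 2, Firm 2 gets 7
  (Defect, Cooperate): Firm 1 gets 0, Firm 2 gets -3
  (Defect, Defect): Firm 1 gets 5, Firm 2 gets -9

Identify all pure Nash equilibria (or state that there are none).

(Defect, Cooperate)

(Cooperate, Cooperate): Firm 1 prefers Defect (0 > -3); Firm 2 prefers Defect (7 > -7) — not an equilibrium.
(Cooperate, Defect): Firm 1 prefers Defect (5 > 2) — not an equilibrium.
(Defect, Cooperate): Firm 1 gets 0 ≥ -3 from Cooperate, and Firm 2 gets -3 ≥ -9 from Defect — Nash equilibrium.
(Defect, Defect): Firm 2 prefers Cooperate (-3 > -9) — not an equilibrium.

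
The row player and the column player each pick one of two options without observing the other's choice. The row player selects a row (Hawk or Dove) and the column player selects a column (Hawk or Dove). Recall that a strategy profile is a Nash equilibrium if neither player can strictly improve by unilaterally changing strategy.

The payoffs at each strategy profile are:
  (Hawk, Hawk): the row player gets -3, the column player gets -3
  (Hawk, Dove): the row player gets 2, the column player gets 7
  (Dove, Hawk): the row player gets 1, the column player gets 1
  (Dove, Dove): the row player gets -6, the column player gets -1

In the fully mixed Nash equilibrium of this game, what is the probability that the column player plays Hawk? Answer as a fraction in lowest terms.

2/3

Let c be the probability that the column player plays Hawk. In a completely mixed equilibrium, the row player must be indifferent between Hawk and Dove.
The row player's expected payoff from Hawk is −3c + 2(1−c); from Dove it is c − 6(1−c).
Setting these equal: −5c + 2 = 7c − 6, so c = 2/3.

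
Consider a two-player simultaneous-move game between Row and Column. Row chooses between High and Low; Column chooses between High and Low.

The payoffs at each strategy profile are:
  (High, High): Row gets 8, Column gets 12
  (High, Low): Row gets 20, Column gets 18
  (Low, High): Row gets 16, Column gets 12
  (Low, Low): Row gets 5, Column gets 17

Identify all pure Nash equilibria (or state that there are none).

(High, Low)

(High, High): Row prefers Low (16 > 8); Column prefers Low (18 > 12) — not an equilibrium.
(High, Low): Row gets 20 ≥ 5 from Low, and Column gets 18 ≥ 12 from High — Nash equilibrium.
(Low, High): Column prefers Low (17 > 12) — not an equilibrium.
(Low, Low): Row prefers High (20 > 5) — not an equilibrium.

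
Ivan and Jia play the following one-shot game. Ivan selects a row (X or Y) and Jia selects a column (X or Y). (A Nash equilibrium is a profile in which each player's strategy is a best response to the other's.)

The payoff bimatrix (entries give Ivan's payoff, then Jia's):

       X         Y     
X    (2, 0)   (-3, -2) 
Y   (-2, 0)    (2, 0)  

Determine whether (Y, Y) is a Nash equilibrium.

At (Y, Y), Ivan earns 2; switching to X would give -3, so Ivan has no profitable deviation.
Jia earns 0; switching to X would give 0, so Jia has no profitable deviation.
Neither player can gain by a unilateral deviation, so this profile is a Nash equilibrium.

Yes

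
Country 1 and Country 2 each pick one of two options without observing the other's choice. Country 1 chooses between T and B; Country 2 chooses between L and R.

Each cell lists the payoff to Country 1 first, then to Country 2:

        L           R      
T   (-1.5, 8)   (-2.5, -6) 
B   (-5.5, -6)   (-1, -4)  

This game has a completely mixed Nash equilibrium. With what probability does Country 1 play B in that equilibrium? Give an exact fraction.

Let r be the probability that Country 1 plays T. In a completely mixed equilibrium, Country 2 must be indifferent between L and R.
Country 2's expected payoff from L is 8r − 6(1−r); from R it is −6r − 4(1−r).
Setting these equal: 14r − 6 = −2r − 4, so r = 1/8.
Therefore Country 1 plays B with probability 1 − 1/8 = 7/8.

7/8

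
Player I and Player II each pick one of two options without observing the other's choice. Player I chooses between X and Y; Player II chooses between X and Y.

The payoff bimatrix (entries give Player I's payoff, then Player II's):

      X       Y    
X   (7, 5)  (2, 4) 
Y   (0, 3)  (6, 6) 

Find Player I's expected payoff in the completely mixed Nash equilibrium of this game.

First find q, the probability Player II plays X, from Player I's indifference between X and Y: 7q + 2(1−q) = 6(1−q), giving q = 4/11.
Since Player I is indifferent in equilibrium, Player I's expected payoff equals the payoff from either row against (4/11, 7/11). Using X: 7(4/11) + 2(7/11) = 42/11.

42/11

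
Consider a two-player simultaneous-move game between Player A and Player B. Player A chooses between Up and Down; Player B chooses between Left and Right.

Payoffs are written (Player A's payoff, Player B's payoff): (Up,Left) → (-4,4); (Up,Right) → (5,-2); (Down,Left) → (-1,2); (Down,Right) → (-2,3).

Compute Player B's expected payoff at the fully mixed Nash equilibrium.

16/7

First find x, the probability Player A plays Up, from Player B's indifference between Left and Right: 4x + 2(1−x) = −2x + 3(1−x), giving x = 1/7.
Since Player B is indifferent in equilibrium, Player B's expected payoff equals the payoff from either column against (1/7, 6/7). Using Left: 4(1/7) + 2(6/7) = 16/7.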